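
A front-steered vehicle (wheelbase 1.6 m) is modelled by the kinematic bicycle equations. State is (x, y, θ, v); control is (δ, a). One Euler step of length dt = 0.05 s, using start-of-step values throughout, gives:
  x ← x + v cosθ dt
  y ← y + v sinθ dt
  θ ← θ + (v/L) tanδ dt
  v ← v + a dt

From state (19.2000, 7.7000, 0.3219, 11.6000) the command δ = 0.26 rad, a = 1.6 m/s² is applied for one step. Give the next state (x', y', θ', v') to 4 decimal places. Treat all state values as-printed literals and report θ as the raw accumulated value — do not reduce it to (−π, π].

(19.7502, 7.8835, 0.4183, 11.6800)

x' = 19.2000 + 11.6000·cos(0.3219)·0.05 = 19.7502
y' = 7.7000 + 11.6000·sin(0.3219)·0.05 = 7.8835
θ' = 0.3219 + (11.6000/1.6)·tan(0.26)·0.05 = 0.4183
v' = 11.6000 + 1.6000·0.05 = 11.6800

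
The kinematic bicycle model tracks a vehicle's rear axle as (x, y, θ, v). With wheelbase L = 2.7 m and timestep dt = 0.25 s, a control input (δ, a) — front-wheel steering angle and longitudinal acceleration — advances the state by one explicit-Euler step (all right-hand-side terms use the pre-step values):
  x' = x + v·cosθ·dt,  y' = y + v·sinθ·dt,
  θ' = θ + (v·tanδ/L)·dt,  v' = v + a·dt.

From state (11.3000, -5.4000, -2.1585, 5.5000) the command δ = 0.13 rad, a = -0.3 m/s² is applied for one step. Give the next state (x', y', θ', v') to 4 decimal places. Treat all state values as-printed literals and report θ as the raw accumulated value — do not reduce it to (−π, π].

(10.5376, -6.5443, -2.0919, 5.4250)

x' = 11.3000 + 5.5000·cos(-2.1585)·0.25 = 10.5376
y' = -5.4000 + 5.5000·sin(-2.1585)·0.25 = -6.5443
θ' = -2.1585 + (5.5000/2.7)·tan(0.13)·0.25 = -2.0919
v' = 5.5000 − 0.3000·0.25 = 5.4250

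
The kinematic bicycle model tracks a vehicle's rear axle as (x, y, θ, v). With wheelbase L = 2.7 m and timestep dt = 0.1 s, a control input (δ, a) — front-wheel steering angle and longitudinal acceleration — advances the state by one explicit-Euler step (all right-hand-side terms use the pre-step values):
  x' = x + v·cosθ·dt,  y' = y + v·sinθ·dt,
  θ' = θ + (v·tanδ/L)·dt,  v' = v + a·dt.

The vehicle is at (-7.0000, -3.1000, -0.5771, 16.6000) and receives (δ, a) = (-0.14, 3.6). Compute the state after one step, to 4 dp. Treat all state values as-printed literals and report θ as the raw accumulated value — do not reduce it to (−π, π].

(-5.6088, -4.0057, -0.6637, 16.9600)

x' = -7.0000 + 16.6000·cos(-0.5771)·0.1 = -5.6088
y' = -3.1000 + 16.6000·sin(-0.5771)·0.1 = -4.0057
θ' = -0.5771 + (16.6000/2.7)·tan(-0.14)·0.1 = -0.6637
v' = 16.6000 + 3.6000·0.1 = 16.9600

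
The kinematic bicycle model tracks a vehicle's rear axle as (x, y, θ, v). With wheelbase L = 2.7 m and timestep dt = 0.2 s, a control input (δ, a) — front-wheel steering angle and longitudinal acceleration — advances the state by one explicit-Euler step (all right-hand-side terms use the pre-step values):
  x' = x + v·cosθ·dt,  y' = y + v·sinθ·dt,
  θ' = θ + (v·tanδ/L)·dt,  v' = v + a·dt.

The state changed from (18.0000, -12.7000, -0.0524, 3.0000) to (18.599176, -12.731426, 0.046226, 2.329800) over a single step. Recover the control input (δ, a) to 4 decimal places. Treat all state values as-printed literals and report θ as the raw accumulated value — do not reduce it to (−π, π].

a = (v'−v)/dt = (-0.670200)/0.2 = -3.3510
Δθ = θ'−θ = 0.098626;  (v·dt/L) = 3.0000·0.2/2.7 = 0.222222
tan δ = Δθ·L/(v·dt) = 0.443817  →  δ = 0.4177

δ = 0.4177, a = -3.3510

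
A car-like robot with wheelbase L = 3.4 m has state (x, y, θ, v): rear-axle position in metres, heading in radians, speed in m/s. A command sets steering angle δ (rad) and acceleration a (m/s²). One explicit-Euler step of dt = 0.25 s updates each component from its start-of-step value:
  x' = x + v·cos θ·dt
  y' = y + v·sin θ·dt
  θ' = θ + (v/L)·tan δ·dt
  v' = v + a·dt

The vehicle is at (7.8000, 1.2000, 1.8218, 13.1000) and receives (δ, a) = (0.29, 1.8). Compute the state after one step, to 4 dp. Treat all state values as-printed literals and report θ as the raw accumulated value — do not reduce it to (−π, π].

(6.9866, 4.3724, 2.1092, 13.5500)

x' = 7.8000 + 13.1000·cos(1.8218)·0.25 = 6.9866
y' = 1.2000 + 13.1000·sin(1.8218)·0.25 = 4.3724
θ' = 1.8218 + (13.1000/3.4)·tan(0.29)·0.25 = 2.1092
v' = 13.1000 + 1.8000·0.25 = 13.5500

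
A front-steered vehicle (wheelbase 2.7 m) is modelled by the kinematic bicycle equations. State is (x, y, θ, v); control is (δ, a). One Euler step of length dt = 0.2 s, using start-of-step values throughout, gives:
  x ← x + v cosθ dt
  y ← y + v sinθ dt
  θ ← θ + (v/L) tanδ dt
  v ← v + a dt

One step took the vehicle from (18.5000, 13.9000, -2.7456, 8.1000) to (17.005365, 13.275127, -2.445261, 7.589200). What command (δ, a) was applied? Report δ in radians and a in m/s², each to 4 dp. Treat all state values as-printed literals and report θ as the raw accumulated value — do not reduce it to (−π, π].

δ = 0.4641, a = -2.5540

a = (v'−v)/dt = (-0.510800)/0.2 = -2.5540
Δθ = θ'−θ = 0.300339;  (v·dt/L) = 8.1000·0.2/2.7 = 0.600000
tan δ = Δθ·L/(v·dt) = 0.500565  →  δ = 0.4641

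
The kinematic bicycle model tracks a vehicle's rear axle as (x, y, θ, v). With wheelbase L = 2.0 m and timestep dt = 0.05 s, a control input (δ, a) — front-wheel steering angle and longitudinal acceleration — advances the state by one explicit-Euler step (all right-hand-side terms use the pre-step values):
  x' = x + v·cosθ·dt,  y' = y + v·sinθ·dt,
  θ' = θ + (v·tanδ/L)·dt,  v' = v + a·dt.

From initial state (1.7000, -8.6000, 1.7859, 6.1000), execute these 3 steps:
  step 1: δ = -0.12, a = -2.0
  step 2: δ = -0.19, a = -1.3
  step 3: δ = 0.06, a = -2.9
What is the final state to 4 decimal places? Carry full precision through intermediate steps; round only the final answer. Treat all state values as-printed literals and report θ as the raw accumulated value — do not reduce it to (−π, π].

after step 1 (δ=-0.12, a=-2.0): (1.634898, -8.302029, 1.767512, 6.000000)
after step 2 (δ=-0.19, a=-1.3): (1.576263, -8.007815, 1.738664, 5.935000)
after step 3 (δ=0.06, a=-2.9): (1.526682, -7.715236, 1.747577, 5.790000)

(1.5267, -7.7152, 1.7476, 5.7900)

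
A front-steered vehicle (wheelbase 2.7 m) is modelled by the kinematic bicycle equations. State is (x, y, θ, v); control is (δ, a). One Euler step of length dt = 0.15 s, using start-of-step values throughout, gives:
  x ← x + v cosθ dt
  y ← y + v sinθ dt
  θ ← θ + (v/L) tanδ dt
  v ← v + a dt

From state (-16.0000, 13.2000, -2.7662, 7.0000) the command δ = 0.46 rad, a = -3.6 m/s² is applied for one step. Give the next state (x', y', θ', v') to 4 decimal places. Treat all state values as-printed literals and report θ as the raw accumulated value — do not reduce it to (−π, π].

x' = -16.0000 + 7.0000·cos(-2.7662)·0.15 = -16.9769
y' = 13.2000 + 7.0000·sin(-2.7662)·0.15 = 12.8150
θ' = -2.7662 + (7.0000/2.7)·tan(0.46)·0.15 = -2.5735
v' = 7.0000 − 3.6000·0.15 = 6.4600

(-16.9769, 12.8150, -2.5735, 6.4600)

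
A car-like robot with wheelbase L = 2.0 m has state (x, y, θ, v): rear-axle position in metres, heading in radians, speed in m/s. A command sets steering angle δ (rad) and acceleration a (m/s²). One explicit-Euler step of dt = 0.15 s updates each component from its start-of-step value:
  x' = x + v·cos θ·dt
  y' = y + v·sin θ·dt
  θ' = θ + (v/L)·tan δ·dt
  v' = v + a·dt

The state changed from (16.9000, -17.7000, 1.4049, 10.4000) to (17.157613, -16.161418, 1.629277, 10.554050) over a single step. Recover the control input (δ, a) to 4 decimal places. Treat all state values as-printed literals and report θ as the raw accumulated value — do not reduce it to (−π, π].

δ = 0.2801, a = 1.0270

a = (v'−v)/dt = (0.154050)/0.15 = 1.0270
Δθ = θ'−θ = 0.224377;  (v·dt/L) = 10.4000·0.15/2.0 = 0.780000
tan δ = Δθ·L/(v·dt) = 0.287663  →  δ = 0.2801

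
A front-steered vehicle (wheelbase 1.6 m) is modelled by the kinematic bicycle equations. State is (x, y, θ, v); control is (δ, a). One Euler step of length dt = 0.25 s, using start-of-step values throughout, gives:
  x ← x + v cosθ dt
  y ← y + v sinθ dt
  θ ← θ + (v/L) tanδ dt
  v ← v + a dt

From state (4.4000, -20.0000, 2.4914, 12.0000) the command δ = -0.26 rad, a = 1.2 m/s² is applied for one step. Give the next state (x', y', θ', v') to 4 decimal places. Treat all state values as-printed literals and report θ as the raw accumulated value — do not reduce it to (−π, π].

x' = 4.4000 + 12.0000·cos(2.4914)·0.25 = 2.0121
y' = -20.0000 + 12.0000·sin(2.4914)·0.25 = -18.1840
θ' = 2.4914 + (12.0000/1.6)·tan(-0.26)·0.25 = 1.9926
v' = 12.0000 + 1.2000·0.25 = 12.3000

(2.0121, -18.1840, 1.9926, 12.3000)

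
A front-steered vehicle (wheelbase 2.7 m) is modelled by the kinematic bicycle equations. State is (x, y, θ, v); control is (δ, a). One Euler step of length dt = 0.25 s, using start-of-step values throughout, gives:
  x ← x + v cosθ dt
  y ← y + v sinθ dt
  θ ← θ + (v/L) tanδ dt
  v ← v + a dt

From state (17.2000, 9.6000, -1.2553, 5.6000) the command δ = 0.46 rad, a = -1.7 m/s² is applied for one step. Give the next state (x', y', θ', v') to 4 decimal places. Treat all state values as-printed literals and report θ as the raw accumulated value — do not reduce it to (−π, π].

x' = 17.2000 + 5.6000·cos(-1.2553)·0.25 = 17.6344
y' = 9.6000 + 5.6000·sin(-1.2553)·0.25 = 8.2691
θ' = -1.2553 + (5.6000/2.7)·tan(0.46)·0.25 = -0.9984
v' = 5.6000 − 1.7000·0.25 = 5.1750

(17.6344, 8.2691, -0.9984, 5.1750)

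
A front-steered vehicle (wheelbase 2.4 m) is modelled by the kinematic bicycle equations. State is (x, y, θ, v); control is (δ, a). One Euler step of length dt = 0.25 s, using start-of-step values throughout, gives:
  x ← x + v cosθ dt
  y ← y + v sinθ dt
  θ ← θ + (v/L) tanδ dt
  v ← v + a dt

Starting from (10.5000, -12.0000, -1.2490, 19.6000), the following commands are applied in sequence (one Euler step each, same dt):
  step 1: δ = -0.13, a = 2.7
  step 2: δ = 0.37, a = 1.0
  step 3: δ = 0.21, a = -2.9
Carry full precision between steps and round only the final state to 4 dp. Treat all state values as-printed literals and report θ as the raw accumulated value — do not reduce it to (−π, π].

after step 1 (δ=-0.13, a=2.7): (12.049729, -16.648477, -1.515922, 20.275000)
after step 2 (δ=0.37, a=1.0): (12.327733, -21.709598, -0.696763, 20.525000)
after step 3 (δ=0.21, a=-2.9): (16.263009, -25.002519, -0.241060, 19.800000)

(16.2630, -25.0025, -0.2411, 19.8000)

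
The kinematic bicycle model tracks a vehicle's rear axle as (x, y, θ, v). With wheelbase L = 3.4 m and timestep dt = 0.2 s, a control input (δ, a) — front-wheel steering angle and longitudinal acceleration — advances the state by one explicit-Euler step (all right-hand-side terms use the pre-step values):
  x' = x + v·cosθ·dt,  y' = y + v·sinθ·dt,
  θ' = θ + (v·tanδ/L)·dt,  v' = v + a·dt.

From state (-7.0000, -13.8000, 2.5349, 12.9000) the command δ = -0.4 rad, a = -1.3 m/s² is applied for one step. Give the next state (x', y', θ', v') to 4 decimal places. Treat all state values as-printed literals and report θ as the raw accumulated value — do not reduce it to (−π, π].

x' = -7.0000 + 12.9000·cos(2.5349)·0.2 = -9.1196
y' = -13.8000 + 12.9000·sin(2.5349)·0.2 = -12.3290
θ' = 2.5349 + (12.9000/3.4)·tan(-0.4)·0.2 = 2.2141
v' = 12.9000 − 1.3000·0.2 = 12.6400

(-9.1196, -12.3290, 2.2141, 12.6400)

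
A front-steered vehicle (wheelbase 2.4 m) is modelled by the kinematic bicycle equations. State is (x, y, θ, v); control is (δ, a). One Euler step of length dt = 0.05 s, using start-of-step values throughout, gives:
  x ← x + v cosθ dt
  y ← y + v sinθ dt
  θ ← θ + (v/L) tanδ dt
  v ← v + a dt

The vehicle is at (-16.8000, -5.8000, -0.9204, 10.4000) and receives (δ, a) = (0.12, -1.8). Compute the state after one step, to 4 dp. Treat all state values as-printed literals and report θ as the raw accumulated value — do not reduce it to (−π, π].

x' = -16.8000 + 10.4000·cos(-0.9204)·0.05 = -16.4851
y' = -5.8000 + 10.4000·sin(-0.9204)·0.05 = -6.2138
θ' = -0.9204 + (10.4000/2.4)·tan(0.12)·0.05 = -0.8943
v' = 10.4000 − 1.8000·0.05 = 10.3100

(-16.4851, -6.2138, -0.8943, 10.3100)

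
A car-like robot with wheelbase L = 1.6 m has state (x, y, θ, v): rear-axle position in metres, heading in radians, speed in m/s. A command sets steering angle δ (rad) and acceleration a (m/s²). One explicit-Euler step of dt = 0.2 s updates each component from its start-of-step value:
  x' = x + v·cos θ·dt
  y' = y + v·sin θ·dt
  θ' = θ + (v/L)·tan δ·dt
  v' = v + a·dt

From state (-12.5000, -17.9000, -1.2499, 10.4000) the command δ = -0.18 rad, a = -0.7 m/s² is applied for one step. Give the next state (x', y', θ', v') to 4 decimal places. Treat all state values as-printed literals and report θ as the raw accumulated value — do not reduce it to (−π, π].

x' = -12.5000 + 10.4000·cos(-1.2499)·0.2 = -11.8439
y' = -17.9000 + 10.4000·sin(-1.2499)·0.2 = -19.8738
θ' = -1.2499 + (10.4000/1.6)·tan(-0.18)·0.2 = -1.4865
v' = 10.4000 − 0.7000·0.2 = 10.2600

(-11.8439, -19.8738, -1.4865, 10.2600)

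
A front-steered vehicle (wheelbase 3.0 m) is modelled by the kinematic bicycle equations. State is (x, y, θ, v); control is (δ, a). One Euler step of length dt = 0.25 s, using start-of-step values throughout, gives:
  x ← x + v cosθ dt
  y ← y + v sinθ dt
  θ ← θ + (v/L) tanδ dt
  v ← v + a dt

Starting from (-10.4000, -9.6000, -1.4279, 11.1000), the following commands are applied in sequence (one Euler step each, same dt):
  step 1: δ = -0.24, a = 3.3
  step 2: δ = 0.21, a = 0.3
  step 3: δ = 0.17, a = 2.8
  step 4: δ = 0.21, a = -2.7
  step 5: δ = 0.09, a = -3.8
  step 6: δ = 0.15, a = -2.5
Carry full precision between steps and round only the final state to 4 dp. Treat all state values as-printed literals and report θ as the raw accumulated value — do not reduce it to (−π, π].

(-5.8231, -26.1864, -0.8153, 10.4500)

after step 1 (δ=-0.24, a=3.3): (-10.004811, -12.346716, -1.654263, 11.925000)
after step 2 (δ=0.21, a=0.3): (-10.253357, -15.317588, -1.442453, 12.000000)
after step 3 (δ=0.17, a=2.8): (-9.869382, -18.292913, -1.270796, 12.700000)
after step 4 (δ=0.21, a=-2.7): (-8.931104, -21.326106, -1.045220, 12.025000)
after step 5 (δ=0.09, a=-3.8): (-7.422833, -23.926618, -0.954788, 11.075000)
after step 6 (δ=0.15, a=-2.5): (-5.823101, -26.186448, -0.815303, 10.450000)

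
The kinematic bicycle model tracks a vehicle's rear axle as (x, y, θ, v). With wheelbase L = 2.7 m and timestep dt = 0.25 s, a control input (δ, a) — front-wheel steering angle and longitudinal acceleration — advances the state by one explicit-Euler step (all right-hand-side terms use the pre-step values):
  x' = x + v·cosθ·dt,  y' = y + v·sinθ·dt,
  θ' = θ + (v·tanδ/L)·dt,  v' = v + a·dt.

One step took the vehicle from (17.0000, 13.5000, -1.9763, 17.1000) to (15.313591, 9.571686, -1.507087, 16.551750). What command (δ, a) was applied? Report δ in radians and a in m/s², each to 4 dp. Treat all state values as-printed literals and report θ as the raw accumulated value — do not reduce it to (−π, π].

a = (v'−v)/dt = (-0.548250)/0.25 = -2.1930
Δθ = θ'−θ = 0.469213;  (v·dt/L) = 17.1000·0.25/2.7 = 1.583333
tan δ = Δθ·L/(v·dt) = 0.296345  →  δ = 0.2881

δ = 0.2881, a = -2.1930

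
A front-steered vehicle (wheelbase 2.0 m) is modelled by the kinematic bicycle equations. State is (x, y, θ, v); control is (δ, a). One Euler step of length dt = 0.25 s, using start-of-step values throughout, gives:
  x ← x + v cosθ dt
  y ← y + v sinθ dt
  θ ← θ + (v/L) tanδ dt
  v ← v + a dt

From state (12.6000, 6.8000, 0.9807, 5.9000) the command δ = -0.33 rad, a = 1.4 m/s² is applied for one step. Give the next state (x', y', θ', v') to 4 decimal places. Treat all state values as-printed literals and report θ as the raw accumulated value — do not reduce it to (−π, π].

(13.4208, 8.0256, 0.7281, 6.2500)

x' = 12.6000 + 5.9000·cos(0.9807)·0.25 = 13.4208
y' = 6.8000 + 5.9000·sin(0.9807)·0.25 = 8.0256
θ' = 0.9807 + (5.9000/2.0)·tan(-0.33)·0.25 = 0.7281
v' = 5.9000 + 1.4000·0.25 = 6.2500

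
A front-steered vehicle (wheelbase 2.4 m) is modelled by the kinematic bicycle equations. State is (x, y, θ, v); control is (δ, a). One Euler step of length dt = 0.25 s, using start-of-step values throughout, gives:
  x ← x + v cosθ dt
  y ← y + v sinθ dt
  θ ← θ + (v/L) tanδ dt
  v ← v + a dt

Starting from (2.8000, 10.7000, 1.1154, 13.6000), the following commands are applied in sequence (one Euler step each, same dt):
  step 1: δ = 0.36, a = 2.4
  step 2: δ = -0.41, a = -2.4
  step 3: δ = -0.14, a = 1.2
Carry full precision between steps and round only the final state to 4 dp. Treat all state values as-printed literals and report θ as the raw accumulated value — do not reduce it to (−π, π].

after step 1 (δ=0.36, a=2.4): (4.295382, 13.753495, 1.648637, 14.200000)
after step 2 (δ=-0.41, a=-2.4): (4.019325, 17.292745, 1.005745, 13.600000)
after step 3 (δ=-0.14, a=1.2): (5.839885, 20.164254, 0.806106, 13.900000)

(5.8399, 20.1643, 0.8061, 13.9000)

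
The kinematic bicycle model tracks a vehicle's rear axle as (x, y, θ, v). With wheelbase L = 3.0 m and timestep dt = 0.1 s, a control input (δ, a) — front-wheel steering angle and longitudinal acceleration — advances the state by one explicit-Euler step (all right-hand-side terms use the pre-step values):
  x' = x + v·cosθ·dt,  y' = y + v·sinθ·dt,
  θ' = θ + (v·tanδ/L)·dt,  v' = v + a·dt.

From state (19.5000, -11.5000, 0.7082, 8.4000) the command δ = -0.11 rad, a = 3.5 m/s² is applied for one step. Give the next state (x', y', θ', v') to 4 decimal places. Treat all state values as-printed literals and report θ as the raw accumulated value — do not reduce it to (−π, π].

(20.1380, -10.9536, 0.6773, 8.7500)

x' = 19.5000 + 8.4000·cos(0.7082)·0.1 = 20.1380
y' = -11.5000 + 8.4000·sin(0.7082)·0.1 = -10.9536
θ' = 0.7082 + (8.4000/3.0)·tan(-0.11)·0.1 = 0.6773
v' = 8.4000 + 3.5000·0.1 = 8.7500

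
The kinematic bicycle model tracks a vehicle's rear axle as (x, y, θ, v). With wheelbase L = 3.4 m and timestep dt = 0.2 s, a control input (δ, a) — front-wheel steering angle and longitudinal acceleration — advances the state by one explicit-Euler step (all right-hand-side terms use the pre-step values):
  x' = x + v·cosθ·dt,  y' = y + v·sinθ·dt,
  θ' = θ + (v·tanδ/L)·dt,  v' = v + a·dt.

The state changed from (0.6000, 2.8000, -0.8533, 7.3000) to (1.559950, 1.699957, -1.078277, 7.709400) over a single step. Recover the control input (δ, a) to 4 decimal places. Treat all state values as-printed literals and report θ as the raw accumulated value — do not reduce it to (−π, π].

a = (v'−v)/dt = (0.409400)/0.2 = 2.0470
Δθ = θ'−θ = -0.224977;  (v·dt/L) = 7.3000·0.2/3.4 = 0.429412
tan δ = Δθ·L/(v·dt) = -0.523919  →  δ = -0.4826

δ = -0.4826, a = 2.0470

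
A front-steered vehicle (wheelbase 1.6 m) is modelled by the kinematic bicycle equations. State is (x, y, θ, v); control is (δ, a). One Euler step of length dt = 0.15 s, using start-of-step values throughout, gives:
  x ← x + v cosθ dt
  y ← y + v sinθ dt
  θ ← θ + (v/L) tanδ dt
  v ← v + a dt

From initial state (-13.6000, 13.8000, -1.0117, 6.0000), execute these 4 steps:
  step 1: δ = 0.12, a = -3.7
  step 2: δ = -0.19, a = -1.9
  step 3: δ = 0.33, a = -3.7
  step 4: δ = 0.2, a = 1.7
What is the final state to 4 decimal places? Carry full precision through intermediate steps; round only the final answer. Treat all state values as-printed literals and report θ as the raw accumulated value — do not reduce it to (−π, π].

(-11.8110, 11.1765, -0.7888, 4.8600)

after step 1 (δ=0.12, a=-3.7): (-13.122622, 13.037039, -0.943874, 5.445000)
after step 2 (δ=-0.19, a=-1.9): (-12.643471, 12.375604, -1.042047, 5.160000)
after step 3 (δ=0.33, a=-3.7): (-12.253024, 11.707303, -0.876351, 4.605000)
after step 4 (δ=0.2, a=1.7): (-11.810972, 11.176524, -0.788837, 4.860000)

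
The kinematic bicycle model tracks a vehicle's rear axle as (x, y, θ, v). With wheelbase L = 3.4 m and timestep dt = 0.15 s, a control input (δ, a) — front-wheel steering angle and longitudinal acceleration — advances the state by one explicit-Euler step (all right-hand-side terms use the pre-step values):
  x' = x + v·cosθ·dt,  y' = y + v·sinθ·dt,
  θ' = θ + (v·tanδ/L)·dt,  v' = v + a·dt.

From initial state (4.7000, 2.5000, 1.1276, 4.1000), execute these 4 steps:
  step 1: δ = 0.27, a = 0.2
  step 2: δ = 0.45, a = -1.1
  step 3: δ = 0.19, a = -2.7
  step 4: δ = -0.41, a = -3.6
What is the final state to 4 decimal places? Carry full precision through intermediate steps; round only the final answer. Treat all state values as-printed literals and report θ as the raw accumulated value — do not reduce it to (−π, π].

(5.5229, 4.7095, 1.2311, 3.0200)

after step 1 (δ=0.27, a=0.2): (4.963730, 3.055582, 1.177661, 4.130000)
after step 2 (δ=0.45, a=-1.1): (5.201052, 3.627822, 1.265676, 3.965000)
after step 3 (δ=0.19, a=-2.7): (5.379720, 4.195101, 1.299318, 3.560000)
after step 4 (δ=-0.41, a=-3.6): (5.522915, 4.709543, 1.231055, 3.020000)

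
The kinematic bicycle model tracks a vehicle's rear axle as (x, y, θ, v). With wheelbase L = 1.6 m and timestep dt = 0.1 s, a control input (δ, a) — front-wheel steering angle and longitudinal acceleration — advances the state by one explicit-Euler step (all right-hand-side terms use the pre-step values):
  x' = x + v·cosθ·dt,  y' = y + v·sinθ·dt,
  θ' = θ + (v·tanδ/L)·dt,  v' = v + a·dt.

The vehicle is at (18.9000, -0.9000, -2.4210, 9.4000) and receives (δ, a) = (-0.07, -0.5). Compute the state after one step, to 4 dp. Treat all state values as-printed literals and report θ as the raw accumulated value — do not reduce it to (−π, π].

x' = 18.9000 + 9.4000·cos(-2.4210)·0.1 = 18.1937
y' = -0.9000 + 9.4000·sin(-2.4210)·0.1 = -1.5202
θ' = -2.4210 + (9.4000/1.6)·tan(-0.07)·0.1 = -2.4622
v' = 9.4000 − 0.5000·0.1 = 9.3500

(18.1937, -1.5202, -2.4622, 9.3500)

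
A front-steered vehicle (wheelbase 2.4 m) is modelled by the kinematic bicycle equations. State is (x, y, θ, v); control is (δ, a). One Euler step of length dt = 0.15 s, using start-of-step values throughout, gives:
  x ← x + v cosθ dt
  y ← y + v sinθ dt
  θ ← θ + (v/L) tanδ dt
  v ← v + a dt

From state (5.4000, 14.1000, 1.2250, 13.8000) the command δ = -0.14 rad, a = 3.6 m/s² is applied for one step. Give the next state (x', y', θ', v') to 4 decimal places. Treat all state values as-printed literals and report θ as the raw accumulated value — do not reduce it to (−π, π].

x' = 5.4000 + 13.8000·cos(1.2250)·0.15 = 6.1016
y' = 14.1000 + 13.8000·sin(1.2250)·0.15 = 16.0475
θ' = 1.2250 + (13.8000/2.4)·tan(-0.14)·0.15 = 1.1035
v' = 13.8000 + 3.6000·0.15 = 14.3400

(6.1016, 16.0475, 1.1035, 14.3400)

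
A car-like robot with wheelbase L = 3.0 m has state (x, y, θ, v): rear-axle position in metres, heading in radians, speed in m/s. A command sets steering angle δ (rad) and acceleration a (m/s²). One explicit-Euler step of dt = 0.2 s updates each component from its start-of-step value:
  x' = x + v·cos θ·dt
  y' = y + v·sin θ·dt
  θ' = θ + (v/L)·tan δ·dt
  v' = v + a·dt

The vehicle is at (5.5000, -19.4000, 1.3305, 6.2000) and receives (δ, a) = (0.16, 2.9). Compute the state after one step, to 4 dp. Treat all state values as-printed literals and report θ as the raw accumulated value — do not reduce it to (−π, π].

x' = 5.5000 + 6.2000·cos(1.3305)·0.2 = 5.7951
y' = -19.4000 + 6.2000·sin(1.3305)·0.2 = -18.1956
θ' = 1.3305 + (6.2000/3.0)·tan(0.16)·0.2 = 1.3972
v' = 6.2000 + 2.9000·0.2 = 6.7800

(5.7951, -18.1956, 1.3972, 6.7800)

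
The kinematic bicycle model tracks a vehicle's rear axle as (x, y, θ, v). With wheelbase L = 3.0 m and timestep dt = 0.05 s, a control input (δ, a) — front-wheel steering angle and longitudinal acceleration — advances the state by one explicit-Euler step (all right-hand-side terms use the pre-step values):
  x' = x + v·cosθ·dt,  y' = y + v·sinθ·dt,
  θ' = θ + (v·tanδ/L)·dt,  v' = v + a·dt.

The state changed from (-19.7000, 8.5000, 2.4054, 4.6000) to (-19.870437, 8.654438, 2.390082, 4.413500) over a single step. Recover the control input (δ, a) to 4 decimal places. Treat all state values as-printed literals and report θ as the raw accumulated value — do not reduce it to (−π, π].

δ = -0.1972, a = -3.7300

a = (v'−v)/dt = (-0.186500)/0.05 = -3.7300
Δθ = θ'−θ = -0.015318;  (v·dt/L) = 4.6000·0.05/3.0 = 0.076667
tan δ = Δθ·L/(v·dt) = -0.199800  →  δ = -0.1972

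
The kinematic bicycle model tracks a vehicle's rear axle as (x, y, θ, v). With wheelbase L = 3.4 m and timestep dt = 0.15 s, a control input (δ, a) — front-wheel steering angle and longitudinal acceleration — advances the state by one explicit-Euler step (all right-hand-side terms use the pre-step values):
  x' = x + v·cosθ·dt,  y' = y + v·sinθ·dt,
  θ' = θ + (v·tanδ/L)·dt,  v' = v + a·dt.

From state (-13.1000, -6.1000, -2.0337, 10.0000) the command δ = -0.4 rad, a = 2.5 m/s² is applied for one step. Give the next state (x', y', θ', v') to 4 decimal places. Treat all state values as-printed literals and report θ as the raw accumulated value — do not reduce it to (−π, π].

x' = -13.1000 + 10.0000·cos(-2.0337)·0.15 = -13.7698
y' = -6.1000 + 10.0000·sin(-2.0337)·0.15 = -7.4421
θ' = -2.0337 + (10.0000/3.4)·tan(-0.4)·0.15 = -2.2202
v' = 10.0000 + 2.5000·0.15 = 10.3750

(-13.7698, -7.4421, -2.2202, 10.3750)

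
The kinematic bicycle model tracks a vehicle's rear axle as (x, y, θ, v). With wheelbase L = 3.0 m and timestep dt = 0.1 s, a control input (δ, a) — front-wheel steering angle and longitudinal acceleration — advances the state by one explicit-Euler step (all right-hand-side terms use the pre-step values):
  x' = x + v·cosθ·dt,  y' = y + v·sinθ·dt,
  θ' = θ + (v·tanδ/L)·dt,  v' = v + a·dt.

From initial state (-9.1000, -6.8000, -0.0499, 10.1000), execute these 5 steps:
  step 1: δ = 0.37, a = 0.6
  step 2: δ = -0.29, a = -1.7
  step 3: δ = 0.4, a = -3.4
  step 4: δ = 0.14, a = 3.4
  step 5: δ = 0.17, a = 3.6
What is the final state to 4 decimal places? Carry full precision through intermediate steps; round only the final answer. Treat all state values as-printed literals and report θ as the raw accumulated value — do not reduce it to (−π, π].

(-4.1364, -6.5081, 0.2229, 10.3500)

after step 1 (δ=0.37, a=0.6): (-8.091257, -6.850378, 0.080681, 10.160000)
after step 2 (δ=-0.29, a=-1.7): (-7.078562, -6.768496, -0.020382, 9.990000)
after step 3 (δ=0.4, a=-3.4): (-6.079770, -6.788856, 0.120408, 9.650000)
after step 4 (δ=0.14, a=3.4): (-5.121757, -6.672942, 0.165738, 9.990000)
after step 5 (δ=0.17, a=3.6): (-4.136446, -6.508127, 0.222900, 10.350000)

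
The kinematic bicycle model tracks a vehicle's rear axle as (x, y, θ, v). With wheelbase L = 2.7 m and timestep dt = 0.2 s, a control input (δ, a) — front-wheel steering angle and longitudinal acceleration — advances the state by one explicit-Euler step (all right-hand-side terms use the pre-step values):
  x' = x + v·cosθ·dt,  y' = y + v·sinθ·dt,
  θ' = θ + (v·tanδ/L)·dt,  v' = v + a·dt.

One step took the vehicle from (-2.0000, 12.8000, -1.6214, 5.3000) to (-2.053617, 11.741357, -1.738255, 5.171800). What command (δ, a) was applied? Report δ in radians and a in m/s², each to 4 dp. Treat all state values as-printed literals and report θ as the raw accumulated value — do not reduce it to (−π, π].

a = (v'−v)/dt = (-0.128200)/0.2 = -0.6410
Δθ = θ'−θ = -0.116855;  (v·dt/L) = 5.3000·0.2/2.7 = 0.392593
tan δ = Δθ·L/(v·dt) = -0.297650  →  δ = -0.2893

δ = -0.2893, a = -0.6410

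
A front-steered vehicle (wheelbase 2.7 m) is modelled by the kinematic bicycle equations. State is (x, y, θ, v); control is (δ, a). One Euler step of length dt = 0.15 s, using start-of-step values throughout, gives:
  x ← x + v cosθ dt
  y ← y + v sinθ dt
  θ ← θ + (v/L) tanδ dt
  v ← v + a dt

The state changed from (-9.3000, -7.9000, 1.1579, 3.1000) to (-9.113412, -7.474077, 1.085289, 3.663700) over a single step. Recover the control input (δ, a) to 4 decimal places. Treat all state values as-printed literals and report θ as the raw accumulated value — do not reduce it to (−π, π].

a = (v'−v)/dt = (0.563700)/0.15 = 3.7580
Δθ = θ'−θ = -0.072611;  (v·dt/L) = 3.1000·0.15/2.7 = 0.172222
tan δ = Δθ·L/(v·dt) = -0.421612  →  δ = -0.3990

δ = -0.3990, a = 3.7580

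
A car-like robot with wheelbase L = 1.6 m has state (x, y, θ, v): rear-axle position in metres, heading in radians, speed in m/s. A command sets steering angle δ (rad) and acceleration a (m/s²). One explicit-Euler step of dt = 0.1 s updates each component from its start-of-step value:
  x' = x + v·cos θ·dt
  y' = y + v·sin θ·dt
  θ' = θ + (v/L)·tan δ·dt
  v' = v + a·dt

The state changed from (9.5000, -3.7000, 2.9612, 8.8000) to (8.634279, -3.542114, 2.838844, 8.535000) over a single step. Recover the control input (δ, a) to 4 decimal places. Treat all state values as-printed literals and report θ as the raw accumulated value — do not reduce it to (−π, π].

δ = -0.2189, a = -2.6500

a = (v'−v)/dt = (-0.265000)/0.1 = -2.6500
Δθ = θ'−θ = -0.122356;  (v·dt/L) = 8.8000·0.1/1.6 = 0.550000
tan δ = Δθ·L/(v·dt) = -0.222465  →  δ = -0.2189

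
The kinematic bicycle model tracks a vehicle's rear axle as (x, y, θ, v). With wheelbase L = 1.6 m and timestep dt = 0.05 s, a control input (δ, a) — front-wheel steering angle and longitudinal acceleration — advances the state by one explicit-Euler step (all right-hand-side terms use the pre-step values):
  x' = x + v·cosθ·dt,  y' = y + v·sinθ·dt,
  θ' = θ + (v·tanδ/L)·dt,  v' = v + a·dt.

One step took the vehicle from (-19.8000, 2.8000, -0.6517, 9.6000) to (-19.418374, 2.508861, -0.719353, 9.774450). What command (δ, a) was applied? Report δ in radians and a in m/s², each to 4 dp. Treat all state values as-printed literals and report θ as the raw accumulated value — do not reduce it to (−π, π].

δ = -0.2218, a = 3.4890

a = (v'−v)/dt = (0.174450)/0.05 = 3.4890
Δθ = θ'−θ = -0.067653;  (v·dt/L) = 9.6000·0.05/1.6 = 0.300000
tan δ = Δθ·L/(v·dt) = -0.225510  →  δ = -0.2218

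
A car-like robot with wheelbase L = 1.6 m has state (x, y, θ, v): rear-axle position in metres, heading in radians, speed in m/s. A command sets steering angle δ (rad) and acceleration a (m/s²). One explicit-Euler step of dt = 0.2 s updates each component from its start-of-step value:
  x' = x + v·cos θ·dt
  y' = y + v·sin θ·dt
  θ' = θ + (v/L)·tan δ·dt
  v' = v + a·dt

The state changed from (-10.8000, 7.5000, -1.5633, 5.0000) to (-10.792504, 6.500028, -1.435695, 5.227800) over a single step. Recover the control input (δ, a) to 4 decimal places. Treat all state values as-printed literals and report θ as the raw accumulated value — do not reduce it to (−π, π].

a = (v'−v)/dt = (0.227800)/0.2 = 1.1390
Δθ = θ'−θ = 0.127605;  (v·dt/L) = 5.0000·0.2/1.6 = 0.625000
tan δ = Δθ·L/(v·dt) = 0.204168  →  δ = 0.2014

δ = 0.2014, a = 1.1390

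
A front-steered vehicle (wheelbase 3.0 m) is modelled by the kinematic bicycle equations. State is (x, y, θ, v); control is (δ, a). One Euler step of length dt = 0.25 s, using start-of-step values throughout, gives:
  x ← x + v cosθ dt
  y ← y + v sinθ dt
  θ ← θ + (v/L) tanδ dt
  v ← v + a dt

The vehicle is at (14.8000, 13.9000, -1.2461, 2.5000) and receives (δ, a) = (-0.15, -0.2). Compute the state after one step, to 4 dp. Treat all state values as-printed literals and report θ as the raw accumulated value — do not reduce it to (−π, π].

(14.9994, 13.3077, -1.2776, 2.4500)

x' = 14.8000 + 2.5000·cos(-1.2461)·0.25 = 14.9994
y' = 13.9000 + 2.5000·sin(-1.2461)·0.25 = 13.3077
θ' = -1.2461 + (2.5000/3.0)·tan(-0.15)·0.25 = -1.2776
v' = 2.5000 − 0.2000·0.25 = 2.4500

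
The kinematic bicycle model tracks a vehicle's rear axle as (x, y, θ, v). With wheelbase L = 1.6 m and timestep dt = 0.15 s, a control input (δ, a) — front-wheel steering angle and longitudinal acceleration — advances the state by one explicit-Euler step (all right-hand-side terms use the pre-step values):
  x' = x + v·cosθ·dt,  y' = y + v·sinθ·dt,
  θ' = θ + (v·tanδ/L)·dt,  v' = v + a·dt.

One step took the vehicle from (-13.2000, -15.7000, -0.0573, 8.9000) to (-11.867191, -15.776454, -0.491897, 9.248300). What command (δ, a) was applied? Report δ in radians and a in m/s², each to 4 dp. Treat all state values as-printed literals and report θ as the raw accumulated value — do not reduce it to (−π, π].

δ = -0.4802, a = 2.3220

a = (v'−v)/dt = (0.348300)/0.15 = 2.3220
Δθ = θ'−θ = -0.434597;  (v·dt/L) = 8.9000·0.15/1.6 = 0.834375
tan δ = Δθ·L/(v·dt) = -0.520865  →  δ = -0.4802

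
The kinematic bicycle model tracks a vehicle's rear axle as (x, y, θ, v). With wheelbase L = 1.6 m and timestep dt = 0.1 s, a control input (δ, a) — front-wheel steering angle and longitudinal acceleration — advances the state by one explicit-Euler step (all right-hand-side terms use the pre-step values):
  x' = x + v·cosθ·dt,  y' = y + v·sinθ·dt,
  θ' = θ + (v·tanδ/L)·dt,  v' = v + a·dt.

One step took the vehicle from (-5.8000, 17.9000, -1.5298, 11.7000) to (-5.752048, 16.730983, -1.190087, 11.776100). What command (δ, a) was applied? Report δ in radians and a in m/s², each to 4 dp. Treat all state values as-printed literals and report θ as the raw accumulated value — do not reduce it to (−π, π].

a = (v'−v)/dt = (0.076100)/0.1 = 0.7610
Δθ = θ'−θ = 0.339713;  (v·dt/L) = 11.7000·0.1/1.6 = 0.731250
tan δ = Δθ·L/(v·dt) = 0.464565  →  δ = 0.4349

δ = 0.4349, a = 0.7610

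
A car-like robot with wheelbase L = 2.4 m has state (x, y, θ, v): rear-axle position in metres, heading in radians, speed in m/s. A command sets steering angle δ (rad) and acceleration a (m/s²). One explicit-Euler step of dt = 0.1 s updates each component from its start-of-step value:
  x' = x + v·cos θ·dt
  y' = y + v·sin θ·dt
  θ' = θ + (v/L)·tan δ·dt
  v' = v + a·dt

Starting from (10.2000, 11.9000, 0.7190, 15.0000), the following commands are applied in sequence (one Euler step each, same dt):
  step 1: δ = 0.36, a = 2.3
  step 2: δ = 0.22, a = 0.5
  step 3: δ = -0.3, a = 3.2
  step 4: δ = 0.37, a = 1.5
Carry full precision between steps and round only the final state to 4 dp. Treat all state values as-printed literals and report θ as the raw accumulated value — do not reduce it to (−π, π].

after step 1 (δ=0.36, a=2.3): (11.328697, 12.887949, 0.954252, 15.230000)
after step 2 (δ=0.22, a=0.5): (12.209325, 14.130536, 1.096157, 15.280000)
after step 3 (δ=-0.3, a=3.2): (12.907648, 15.489627, 0.899213, 15.600000)
after step 4 (δ=0.37, a=1.5): (13.878321, 16.710854, 1.151324, 15.750000)

(13.8783, 16.7109, 1.1513, 15.7500)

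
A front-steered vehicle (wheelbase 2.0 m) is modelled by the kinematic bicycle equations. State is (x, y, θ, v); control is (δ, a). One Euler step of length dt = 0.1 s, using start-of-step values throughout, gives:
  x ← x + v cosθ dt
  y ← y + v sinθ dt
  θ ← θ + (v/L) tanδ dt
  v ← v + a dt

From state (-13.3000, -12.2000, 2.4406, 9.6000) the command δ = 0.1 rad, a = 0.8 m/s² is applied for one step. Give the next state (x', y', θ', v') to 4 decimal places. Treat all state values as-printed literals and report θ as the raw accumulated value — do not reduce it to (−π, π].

x' = -13.3000 + 9.6000·cos(2.4406)·0.1 = -14.0336
y' = -12.2000 + 9.6000·sin(2.4406)·0.1 = -11.5808
θ' = 2.4406 + (9.6000/2.0)·tan(0.1)·0.1 = 2.4888
v' = 9.6000 + 0.8000·0.1 = 9.6800

(-14.0336, -11.5808, 2.4888, 9.6800)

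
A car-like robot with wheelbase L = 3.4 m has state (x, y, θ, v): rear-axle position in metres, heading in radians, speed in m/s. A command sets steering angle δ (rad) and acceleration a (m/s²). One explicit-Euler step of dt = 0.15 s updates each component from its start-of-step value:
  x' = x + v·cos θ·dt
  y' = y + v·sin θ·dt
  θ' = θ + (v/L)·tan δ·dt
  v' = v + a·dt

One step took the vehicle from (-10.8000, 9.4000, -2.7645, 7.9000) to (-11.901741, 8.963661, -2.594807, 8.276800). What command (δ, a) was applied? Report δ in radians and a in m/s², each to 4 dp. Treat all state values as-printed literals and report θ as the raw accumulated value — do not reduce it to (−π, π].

a = (v'−v)/dt = (0.376800)/0.15 = 2.5120
Δθ = θ'−θ = 0.169693;  (v·dt/L) = 7.9000·0.15/3.4 = 0.348529
tan δ = Δθ·L/(v·dt) = 0.486883  →  δ = 0.4531

δ = 0.4531, a = 2.5120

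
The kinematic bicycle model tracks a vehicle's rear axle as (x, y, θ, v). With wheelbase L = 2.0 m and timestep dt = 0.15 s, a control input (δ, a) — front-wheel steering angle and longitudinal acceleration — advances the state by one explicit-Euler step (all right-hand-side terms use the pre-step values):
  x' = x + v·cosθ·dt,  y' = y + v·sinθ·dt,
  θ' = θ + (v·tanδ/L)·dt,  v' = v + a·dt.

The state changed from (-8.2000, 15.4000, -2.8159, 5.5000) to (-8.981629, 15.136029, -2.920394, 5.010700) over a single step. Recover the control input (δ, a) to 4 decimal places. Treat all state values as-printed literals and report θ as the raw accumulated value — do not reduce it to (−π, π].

a = (v'−v)/dt = (-0.489300)/0.15 = -3.2620
Δθ = θ'−θ = -0.104494;  (v·dt/L) = 5.5000·0.15/2.0 = 0.412500
tan δ = Δθ·L/(v·dt) = -0.253319  →  δ = -0.2481

δ = -0.2481, a = -3.2620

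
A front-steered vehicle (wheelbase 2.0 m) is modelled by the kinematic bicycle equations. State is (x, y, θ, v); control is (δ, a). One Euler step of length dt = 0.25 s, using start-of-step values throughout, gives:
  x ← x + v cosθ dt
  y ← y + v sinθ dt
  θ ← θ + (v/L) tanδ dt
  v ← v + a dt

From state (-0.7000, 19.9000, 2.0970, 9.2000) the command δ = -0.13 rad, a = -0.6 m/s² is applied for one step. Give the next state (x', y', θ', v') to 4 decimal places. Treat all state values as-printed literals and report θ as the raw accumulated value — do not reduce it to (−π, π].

x' = -0.7000 + 9.2000·cos(2.0970)·0.25 = -1.8552
y' = 19.9000 + 9.2000·sin(2.0970)·0.25 = 21.8889
θ' = 2.0970 + (9.2000/2.0)·tan(-0.13)·0.25 = 1.9467
v' = 9.2000 − 0.6000·0.25 = 9.0500

(-1.8552, 21.8889, 1.9467, 9.0500)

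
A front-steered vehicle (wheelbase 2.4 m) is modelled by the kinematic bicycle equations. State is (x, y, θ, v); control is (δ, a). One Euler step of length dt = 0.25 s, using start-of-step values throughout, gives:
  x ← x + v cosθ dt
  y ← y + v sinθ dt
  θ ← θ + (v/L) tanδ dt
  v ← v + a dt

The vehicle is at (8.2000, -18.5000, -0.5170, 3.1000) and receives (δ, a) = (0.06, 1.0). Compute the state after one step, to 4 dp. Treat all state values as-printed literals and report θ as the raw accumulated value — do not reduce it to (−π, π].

(8.8737, -18.8831, -0.4976, 3.3500)

x' = 8.2000 + 3.1000·cos(-0.5170)·0.25 = 8.8737
y' = -18.5000 + 3.1000·sin(-0.5170)·0.25 = -18.8831
θ' = -0.5170 + (3.1000/2.4)·tan(0.06)·0.25 = -0.4976
v' = 3.1000 + 1.0000·0.25 = 3.3500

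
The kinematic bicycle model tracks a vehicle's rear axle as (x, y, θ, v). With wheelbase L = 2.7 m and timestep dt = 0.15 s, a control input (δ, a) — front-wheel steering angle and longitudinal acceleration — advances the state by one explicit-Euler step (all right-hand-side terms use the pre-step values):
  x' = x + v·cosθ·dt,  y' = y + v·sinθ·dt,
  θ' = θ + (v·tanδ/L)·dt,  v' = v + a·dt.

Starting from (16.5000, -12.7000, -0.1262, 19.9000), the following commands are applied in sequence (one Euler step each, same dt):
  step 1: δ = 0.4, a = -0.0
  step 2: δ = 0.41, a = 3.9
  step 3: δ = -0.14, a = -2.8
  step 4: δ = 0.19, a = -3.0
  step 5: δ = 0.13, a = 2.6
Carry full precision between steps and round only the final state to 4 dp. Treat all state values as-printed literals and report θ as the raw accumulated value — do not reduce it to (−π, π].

(28.6261, -5.7183, 1.0182, 20.0050)

after step 1 (δ=0.4, a=-0.0): (19.461261, -13.075708, 0.341221, 19.900000)
after step 2 (δ=0.41, a=3.9): (22.274166, -12.076812, 0.821730, 20.485000)
after step 3 (δ=-0.14, a=-2.8): (24.366571, -9.826560, 0.661353, 20.065000)
after step 4 (δ=0.19, a=-3.0): (26.741750, -7.978016, 0.875737, 19.615000)
after step 5 (δ=0.13, a=2.6): (28.626059, -5.718322, 1.018204, 20.005000)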